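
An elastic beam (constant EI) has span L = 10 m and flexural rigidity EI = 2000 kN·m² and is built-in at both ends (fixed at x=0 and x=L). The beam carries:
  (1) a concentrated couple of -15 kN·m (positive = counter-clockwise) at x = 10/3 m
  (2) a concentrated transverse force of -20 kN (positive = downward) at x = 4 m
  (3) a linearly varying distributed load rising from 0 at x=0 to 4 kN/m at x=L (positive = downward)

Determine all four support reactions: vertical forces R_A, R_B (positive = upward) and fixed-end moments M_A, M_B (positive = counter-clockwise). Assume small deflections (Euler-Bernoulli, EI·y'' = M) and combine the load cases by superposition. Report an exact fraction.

R_A = -224/25 kN, M_A = -232/15 kN·m, R_B = 224/25 kN, M_B = -29/5 kN·m

Load 1 — applied couple M₀=-15 kN·m at a=10/3 m (b=L-a=20/3):
  R_A = 6M₀ab/L³ = 6·(-15)·(10/3)·(20/3)/10³ = -2 kN
  M_A = M₀b(2a-b)/L² = (-15)·(20/3)·(2·(10/3)-(20/3))/10² = 0 kN·m
  R_B = -6M₀ab/L³ = -6·(-15)·(10/3)·(20/3)/10³ = 2 kN
  M_B = M₀a(2b-a)/L² = (-15)·(10/3)·(2·(20/3)-(10/3))/10² = -5 kN·m
Load 2 — point force P=-20 kN at a=4 m (b=L-a=6):
  R_A = Pb²(3a+b)/L³ = (-20)·6²·(3·4+6)/10³ = -324/25 kN
  M_A = Pab²/L² = (-20)·4·6²/10² = -144/5 kN·m
  R_B = Pa²(a+3b)/L³ = (-20)·4²·(4+3·6)/10³ = -176/25 kN
  M_B = -Pa²b/L² = -(-20)·4²·6/10² = 96/5 kN·m
Load 3 — triangular load w₀=4 kN/m (0→w₀ over full span):
  R_A = 3w₀L/20 = 3·4·10/20 = 6 kN
  M_A = w₀L²/30 = 4·10²/30 = 40/3 kN·m
  R_B = 7w₀L/20 = 7·4·10/20 = 14 kN
  M_B = -w₀L²/20 = -4·10²/20 = -20 kN·m
Superposition: R_A = -224/25 kN, M_A = -232/15 kN·m, R_B = 224/25 kN, M_B = -29/5 kN·m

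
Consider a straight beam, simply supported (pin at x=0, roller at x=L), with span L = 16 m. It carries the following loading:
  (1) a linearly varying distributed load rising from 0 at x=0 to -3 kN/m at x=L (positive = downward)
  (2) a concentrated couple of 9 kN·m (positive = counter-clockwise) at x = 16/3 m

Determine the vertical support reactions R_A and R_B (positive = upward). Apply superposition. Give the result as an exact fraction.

R_A = -119/16 kN, R_B = -265/16 kN

Load 1 — triangular load w₀=-3 kN/m (0→w₀ over full span):
  R_A = w₀L/6 = (-3)·16/6 = -8 kN
  R_B = w₀L/3 = (-3)·16/3 = -16 kN
Load 2 — applied couple M₀=9 kN·m at a=16/3 m (b=L-a=32/3):
  R_A = M₀/L = 9/16 kN
  R_B = -M₀/L = -9/16 kN
Superposition: R_A = -119/16 kN, R_B = -265/16 kN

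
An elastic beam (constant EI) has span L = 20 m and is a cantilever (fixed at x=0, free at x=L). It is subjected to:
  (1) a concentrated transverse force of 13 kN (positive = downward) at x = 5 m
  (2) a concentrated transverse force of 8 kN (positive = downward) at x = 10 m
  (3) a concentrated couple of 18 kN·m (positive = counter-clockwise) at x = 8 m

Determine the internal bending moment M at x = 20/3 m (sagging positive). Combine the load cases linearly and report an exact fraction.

M(20/3) = -26/3 kN·m

Load 1 — point force P=13 kN at a=5 m (b=L-a=15):
  M_1 = 0  [x>a] = 0 kN·m
Load 2 — point force P=8 kN at a=10 m (b=L-a=10):
  M_2 = -P(a-x)  [x≤a] = -8·(10-(20/3)) = -80/3 kN·m
Load 3 — applied couple M₀=18 kN·m at a=8 m (b=L-a=12):
  M_3 = M₀  [x≤a] = 18 = 18 kN·m
Superposition: M = Σ M_i = -26/3 kN·m ≈ -8.666667 kN·m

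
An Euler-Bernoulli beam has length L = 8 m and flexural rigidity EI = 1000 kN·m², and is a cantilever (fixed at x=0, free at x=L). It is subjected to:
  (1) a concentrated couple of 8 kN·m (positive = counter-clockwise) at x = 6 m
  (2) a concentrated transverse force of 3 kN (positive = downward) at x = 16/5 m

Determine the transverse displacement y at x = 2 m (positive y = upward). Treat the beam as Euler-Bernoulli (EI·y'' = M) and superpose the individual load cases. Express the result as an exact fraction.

y(2) = 1/1250 m

Load 1 — applied couple M₀=8 kN·m at a=6 m (b=L-a=2):
  y_1 = M₀x²/(2EI)  [x≤a] = 8·2²/(2·1000) = 2/125 m
Load 2 — point force P=3 kN at a=16/5 m (b=L-a=24/5):
  y_2 = -Px²(3a-x)/(6EI)  [x≤a] = -3·2²·(3·(16/5)-2)/(6·1000) = -19/1250 m
Superposition: y = Σ y_i = 1/1250 m ≈ 0.000800 m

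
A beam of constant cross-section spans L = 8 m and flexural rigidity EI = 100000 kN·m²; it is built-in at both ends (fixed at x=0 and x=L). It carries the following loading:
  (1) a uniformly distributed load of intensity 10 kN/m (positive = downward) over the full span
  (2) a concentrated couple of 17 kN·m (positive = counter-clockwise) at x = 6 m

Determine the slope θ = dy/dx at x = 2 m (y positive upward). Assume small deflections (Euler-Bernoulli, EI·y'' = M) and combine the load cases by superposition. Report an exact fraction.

Load 1 — uniform load w=10 kN/m over full span:
  θ_1 = -wx(L-x)(L-2x)/(12EI) = -10·2·(8-2)·(8-2·2)/(12·100000) = -1/2500 rad
Load 2 — applied couple M₀=17 kN·m at a=6 m (b=L-a=2):
  θ_2 = (R_Ax²/2 - M_Ax)/EI  [x≤a] with R_A=153/64, M_A=85/16 = ((153/64)·2²/2 - (85/16)·2)/100000 = -187/3200000 rad
Superposition: θ = Σ θ_i = -1467/3200000 rad ≈ -0.000458 rad

θ(2) = -1467/3200000 rad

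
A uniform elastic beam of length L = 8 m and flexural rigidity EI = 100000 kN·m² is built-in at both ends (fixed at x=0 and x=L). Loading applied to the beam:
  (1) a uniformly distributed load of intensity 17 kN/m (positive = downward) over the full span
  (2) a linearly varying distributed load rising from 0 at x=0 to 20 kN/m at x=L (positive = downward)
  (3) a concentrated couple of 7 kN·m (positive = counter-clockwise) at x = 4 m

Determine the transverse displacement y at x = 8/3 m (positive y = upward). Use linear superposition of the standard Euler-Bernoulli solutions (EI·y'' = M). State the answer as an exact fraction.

y(8/3) = -20413/9112500 m

Load 1 — uniform load w=17 kN/m over full span:
  y_1 = -wx²(L-x)²/(24EI) = -17·(8/3)²·(8-(8/3))²/(24·100000) = -1088/759375 m
Load 2 — triangular load w₀=20 kN/m (0→w₀ over full span):
  y_2 = -w₀x²(L-x)²(x+2L)/(120LEI) = -20·(8/3)²·(8-(8/3))²·((8/3)+2·8)/(120·8·100000) = -1792/2278125 m
Load 3 — applied couple M₀=7 kN·m at a=4 m (b=L-a=4):
  y_3 = (R_Ax³/6 - M_Ax²/2)/EI  [x≤a] with R_A=21/16, M_A=7/4 = ((21/16)·(8/3)³/6 - (7/4)·(8/3)²/2)/100000 = -7/337500 m
Superposition: y = Σ y_i = -20413/9112500 m ≈ -0.002240 m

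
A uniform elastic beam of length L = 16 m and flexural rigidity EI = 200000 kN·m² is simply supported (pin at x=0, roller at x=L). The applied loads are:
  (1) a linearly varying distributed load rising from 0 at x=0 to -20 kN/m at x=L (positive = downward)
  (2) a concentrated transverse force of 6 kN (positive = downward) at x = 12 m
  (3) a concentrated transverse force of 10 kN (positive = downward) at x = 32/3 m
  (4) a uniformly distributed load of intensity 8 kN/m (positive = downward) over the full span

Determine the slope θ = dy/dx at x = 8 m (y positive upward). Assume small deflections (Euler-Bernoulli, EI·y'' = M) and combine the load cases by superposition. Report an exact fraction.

θ(8) = 1373/4050000 rad

Load 1 — triangular load w₀=-20 kN/m (0→w₀ over full span):
  θ_1 = -w₀(7L⁴-30L²x²+15x⁴)/(360LEI) = -(-20)·(7·16⁴-30·16²·8²+15·8⁴)/(360·16·200000) = 14/28125 rad
Load 2 — point force P=6 kN at a=12 m (b=L-a=4):
  θ_2 = -Pb(L²-b²-3x²)/(6LEI)  [x≤a] = -6·4·(16²-4²-3·8²)/(6·16·200000) = -3/50000 rad
Load 3 — point force P=10 kN at a=32/3 m (b=L-a=16/3):
  θ_3 = -Pb(L²-b²-3x²)/(6LEI)  [x≤a] = -10·(16/3)·(16²-(16/3)²-3·8²)/(6·16·200000) = -1/10125 rad
Load 4 — uniform load w=8 kN/m over full span:
  θ_4 = -w(L³-6Lx²+4x³)/(24EI) = -8·(16³-6·16·8²+4·8³)/(24·200000) = 0 rad
Superposition: θ = Σ θ_i = 1373/4050000 rad ≈ 0.000339 rad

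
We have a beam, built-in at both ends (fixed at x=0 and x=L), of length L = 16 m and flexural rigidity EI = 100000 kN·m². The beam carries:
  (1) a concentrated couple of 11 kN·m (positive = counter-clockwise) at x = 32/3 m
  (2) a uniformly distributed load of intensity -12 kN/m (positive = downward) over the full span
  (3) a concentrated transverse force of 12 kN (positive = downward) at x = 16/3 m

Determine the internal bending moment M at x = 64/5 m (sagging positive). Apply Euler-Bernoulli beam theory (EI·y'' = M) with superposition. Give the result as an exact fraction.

M(64/5) = 76/25 kN·m

Load 1 — applied couple M₀=11 kN·m at a=32/3 m (b=L-a=16/3):
  M_1 = R_Ax - M_A - M₀  [x>a] with R_A=11/12, M_A=11/3 = (11/12)·(64/5) - (11/3) - 11 = -44/15 kN·m
Load 2 — uniform load w=-12 kN/m over full span:
  M_2 = wLx/2 - wL²/12 - wx²/2 = (-12)·16·(64/5)/2 - (-12)·16²/12 - (-12)·(64/5)²/2 = 256/25 kN·m
Load 3 — point force P=12 kN at a=16/3 m (b=L-a=32/3):
  M_3 = Pa²(a+3b)(L-x)/L³ - Pa²b/L²  [x>a] = 12·(16/3)²·((16/3)+3·(32/3))·(16-(64/5))/16³ - 12·(16/3)²·(32/3)/16² = -64/15 kN·m
Superposition: M = Σ M_i = 76/25 kN·m ≈ 3.040000 kN·m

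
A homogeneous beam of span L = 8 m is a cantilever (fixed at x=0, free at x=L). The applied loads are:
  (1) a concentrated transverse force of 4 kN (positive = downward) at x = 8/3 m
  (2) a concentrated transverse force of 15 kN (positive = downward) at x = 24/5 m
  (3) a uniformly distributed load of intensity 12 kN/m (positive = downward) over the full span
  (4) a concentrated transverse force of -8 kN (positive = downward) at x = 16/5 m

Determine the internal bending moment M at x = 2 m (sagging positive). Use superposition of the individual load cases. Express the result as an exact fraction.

Load 1 — point force P=4 kN at a=8/3 m (b=L-a=16/3):
  M_1 = -P(a-x)  [x≤a] = -4·((8/3)-2) = -8/3 kN·m
Load 2 — point force P=15 kN at a=24/5 m (b=L-a=16/5):
  M_2 = -P(a-x)  [x≤a] = -15·((24/5)-2) = -42 kN·m
Load 3 — uniform load w=12 kN/m over full span:
  M_3 = -w(L-x)²/2 = -12·(8-2)²/2 = -216 kN·m
Load 4 — point force P=-8 kN at a=16/5 m (b=L-a=24/5):
  M_4 = -P(a-x)  [x≤a] = -(-8)·((16/5)-2) = 48/5 kN·m
Superposition: M = Σ M_i = -3766/15 kN·m ≈ -251.066667 kN·m

M(2) = -3766/15 kN·m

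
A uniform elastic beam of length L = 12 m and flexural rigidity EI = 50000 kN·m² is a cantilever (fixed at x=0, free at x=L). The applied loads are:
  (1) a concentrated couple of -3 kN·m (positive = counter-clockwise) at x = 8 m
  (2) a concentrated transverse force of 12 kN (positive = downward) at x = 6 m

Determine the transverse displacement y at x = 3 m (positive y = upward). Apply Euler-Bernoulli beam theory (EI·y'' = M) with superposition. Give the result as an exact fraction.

y(3) = -567/100000 m

Load 1 — applied couple M₀=-3 kN·m at a=8 m (b=L-a=4):
  y_1 = M₀x²/(2EI)  [x≤a] = (-3)·3²/(2·50000) = -27/100000 m
Load 2 — point force P=12 kN at a=6 m (b=L-a=6):
  y_2 = -Px²(3a-x)/(6EI)  [x≤a] = -12·3²·(3·6-3)/(6·50000) = -27/5000 m
Superposition: y = Σ y_i = -567/100000 m ≈ -0.005670 m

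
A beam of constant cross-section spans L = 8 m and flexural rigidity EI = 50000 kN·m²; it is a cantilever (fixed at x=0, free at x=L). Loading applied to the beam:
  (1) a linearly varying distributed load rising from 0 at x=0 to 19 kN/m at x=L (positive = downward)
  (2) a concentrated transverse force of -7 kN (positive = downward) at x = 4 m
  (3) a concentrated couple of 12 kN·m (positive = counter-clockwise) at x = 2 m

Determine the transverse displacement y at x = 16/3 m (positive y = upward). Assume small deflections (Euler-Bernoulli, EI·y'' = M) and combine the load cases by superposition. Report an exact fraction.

Load 1 — triangular load w₀=19 kN/m (0→w₀ over full span):
  y_1 = (w₀Lx³/12-w₀L²x²/6-w₀x⁵/(120L))/EI = (19·8·(16/3)³/12-19·8²·(16/3)²/6-19·(16/3)⁵/(120·8))/50000 = -894976/11390625 m
Load 2 — point force P=-7 kN at a=4 m (b=L-a=4):
  y_2 = -Pa²(3x-a)/(6EI)  [x>a] = -(-7)·4²·(3·(16/3)-4)/(6·50000) = 14/3125 m
Load 3 — applied couple M₀=12 kN·m at a=2 m (b=L-a=6):
  y_3 = M₀a(2x-a)/(2EI)  [x>a] = 12·2·(2·(16/3)-2)/(2·50000) = 13/6250 m
Superposition: y = Σ y_i = -1640507/22781250 m ≈ -0.072011 m

y(16/3) = -1640507/22781250 m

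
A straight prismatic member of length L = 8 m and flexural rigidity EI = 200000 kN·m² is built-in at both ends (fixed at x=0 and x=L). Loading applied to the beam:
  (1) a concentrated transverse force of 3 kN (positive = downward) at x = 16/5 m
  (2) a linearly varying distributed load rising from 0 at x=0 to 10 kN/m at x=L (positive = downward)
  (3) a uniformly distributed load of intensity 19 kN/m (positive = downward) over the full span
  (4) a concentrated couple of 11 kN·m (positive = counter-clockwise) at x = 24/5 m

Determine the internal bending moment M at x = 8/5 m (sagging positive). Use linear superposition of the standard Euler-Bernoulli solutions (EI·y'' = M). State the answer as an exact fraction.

Load 1 — point force P=3 kN at a=16/5 m (b=L-a=24/5):
  M_1 = Pb²(3a+b)x/L³ - Pab²/L²  [x≤a] = 3·(24/5)²·(3·(16/5)+(24/5))·(8/5)/8³ - 3·(16/5)·(24/5)²/8² = -216/625 kN·m
Load 2 — triangular load w₀=10 kN/m (0→w₀ over full span):
  M_2 = 3w₀Lx/20 - w₀L²/30 - w₀x³/(6L) = 3·10·8·(8/5)/20 - 10·8²/30 - 10·(8/5)³/(6·8) = -224/75 kN·m
Load 3 — uniform load w=19 kN/m over full span:
  M_3 = wLx/2 - wL²/12 - wx²/2 = 19·8·(8/5)/2 - 19·8²/12 - 19·(8/5)²/2 = -304/75 kN·m
Load 4 — applied couple M₀=11 kN·m at a=24/5 m (b=L-a=16/5):
  M_4 = R_Ax - M_A  [x≤a] with R_A=99/50, M_A=88/25 = (99/50)·(8/5) - (88/25) = -44/125 kN·m
Superposition: M = Σ M_i = -4836/625 kN·m ≈ -7.737600 kN·m

M(8/5) = -4836/625 kN·m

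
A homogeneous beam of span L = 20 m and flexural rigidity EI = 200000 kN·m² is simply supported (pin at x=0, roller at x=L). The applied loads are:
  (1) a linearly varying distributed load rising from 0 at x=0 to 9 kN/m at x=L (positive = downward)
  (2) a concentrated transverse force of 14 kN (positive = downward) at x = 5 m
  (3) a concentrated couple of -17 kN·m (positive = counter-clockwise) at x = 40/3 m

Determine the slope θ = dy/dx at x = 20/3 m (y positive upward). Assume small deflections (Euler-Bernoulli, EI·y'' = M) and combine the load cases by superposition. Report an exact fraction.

Load 1 — triangular load w₀=9 kN/m (0→w₀ over full span):
  θ_1 = -w₀(7L⁴-30L²x²+15x⁴)/(360LEI) = -9·(7·20⁴-30·20²·(20/3)²+15·(20/3)⁴)/(360·20·200000) = -13/3375 rad
Load 2 — point force P=14 kN at a=5 m (b=L-a=15):
  θ_2 = -Pa(2L²-6Lx+3x²+a²)/(6LEI)  [x>a] = -14·5·(2·20²-6·20·(20/3)+3·(20/3)²+5²)/(6·20·200000) = -133/288000 rad
Load 3 — applied couple M₀=-17 kN·m at a=40/3 m (b=L-a=20/3):
  θ_3 = (M₀x²/(2L)+C₁)/EI  [x≤a] with C₁=M₀(3b²-L²)/(6L)=340/9 = ((-17)·(20/3)²/(2·20)+(340/9))/200000 = 17/180000 rad
Superposition: θ = Σ θ_i = -18227/4320000 rad ≈ -0.004219 rad

θ(20/3) = -18227/4320000 rad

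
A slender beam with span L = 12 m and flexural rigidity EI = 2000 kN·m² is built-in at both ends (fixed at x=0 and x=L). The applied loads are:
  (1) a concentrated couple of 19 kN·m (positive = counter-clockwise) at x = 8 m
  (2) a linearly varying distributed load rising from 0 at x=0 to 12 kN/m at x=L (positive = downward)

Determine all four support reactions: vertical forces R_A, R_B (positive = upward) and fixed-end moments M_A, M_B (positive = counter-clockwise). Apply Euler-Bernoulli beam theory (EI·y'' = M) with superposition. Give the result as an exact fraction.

Load 1 — applied couple M₀=19 kN·m at a=8 m (b=L-a=4):
  R_A = 6M₀ab/L³ = 6·19·8·4/12³ = 19/9 kN
  M_A = M₀b(2a-b)/L² = 19·4·(2·8-4)/12² = 19/3 kN·m
  R_B = -6M₀ab/L³ = -6·19·8·4/12³ = -19/9 kN
  M_B = M₀a(2b-a)/L² = 19·8·(2·4-8)/12² = 0 kN·m
Load 2 — triangular load w₀=12 kN/m (0→w₀ over full span):
  R_A = 3w₀L/20 = 3·12·12/20 = 108/5 kN
  M_A = w₀L²/30 = 12·12²/30 = 288/5 kN·m
  R_B = 7w₀L/20 = 7·12·12/20 = 252/5 kN
  M_B = -w₀L²/20 = -12·12²/20 = -432/5 kN·m
Superposition: R_A = 1067/45 kN, M_A = 959/15 kN·m, R_B = 2173/45 kN, M_B = -432/5 kN·m

R_A = 1067/45 kN, M_A = 959/15 kN·m, R_B = 2173/45 kN, M_B = -432/5 kN·m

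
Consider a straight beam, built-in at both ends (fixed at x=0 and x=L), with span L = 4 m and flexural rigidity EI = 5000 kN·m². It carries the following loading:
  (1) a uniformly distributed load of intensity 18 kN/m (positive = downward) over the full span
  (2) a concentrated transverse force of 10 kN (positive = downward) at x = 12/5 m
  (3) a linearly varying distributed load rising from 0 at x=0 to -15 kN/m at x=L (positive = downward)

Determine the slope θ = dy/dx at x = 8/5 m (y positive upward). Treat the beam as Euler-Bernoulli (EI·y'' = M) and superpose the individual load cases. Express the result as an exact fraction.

θ(8/5) = -308/390625 rad

Load 1 — uniform load w=18 kN/m over full span:
  θ_1 = -wx(L-x)(L-2x)/(12EI) = -18·(8/5)·(4-(8/5))·(4-2·(8/5))/(12·5000) = -72/78125 rad
Load 2 — point force P=10 kN at a=12/5 m (b=L-a=8/5):
  θ_2 = -Pb²x(2aL-(3a+b)x)/(2L³EI)  [x≤a] = -10·(8/5)²·(8/5)·(2·(12/5)·4-(3·(12/5)+(8/5))·(8/5))/(2·4³·5000) = -128/390625 rad
Load 3 — triangular load w₀=-15 kN/m (0→w₀ over full span):
  θ_3 = -w₀(2x(L-x)(L-2x)(x+2L)+x²(L-x)²)/(120LEI) = -(-15)·(2·(8/5)·(4-(8/5))·(4-2·(8/5))·((8/5)+2·4)+(8/5)²·(4-(8/5))²)/(120·4·5000) = 36/78125 rad
Superposition: θ = Σ θ_i = -308/390625 rad ≈ -0.000788 rad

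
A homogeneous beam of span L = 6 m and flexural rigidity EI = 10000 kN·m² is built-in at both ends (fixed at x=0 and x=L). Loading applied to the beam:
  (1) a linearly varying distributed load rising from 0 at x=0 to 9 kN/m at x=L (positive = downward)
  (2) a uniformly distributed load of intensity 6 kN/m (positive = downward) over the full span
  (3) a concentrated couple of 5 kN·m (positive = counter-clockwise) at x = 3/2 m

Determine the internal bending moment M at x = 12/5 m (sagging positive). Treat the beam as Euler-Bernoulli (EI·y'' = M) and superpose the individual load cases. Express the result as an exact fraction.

Load 1 — triangular load w₀=9 kN/m (0→w₀ over full span):
  M_1 = 3w₀Lx/20 - w₀L²/30 - w₀x³/(6L) = 3·9·6·(12/5)/20 - 9·6²/30 - 9·(12/5)³/(6·6) = 648/125 kN·m
Load 2 — uniform load w=6 kN/m over full span:
  M_2 = wLx/2 - wL²/12 - wx²/2 = 6·6·(12/5)/2 - 6·6²/12 - 6·(12/5)²/2 = 198/25 kN·m
Load 3 — applied couple M₀=5 kN·m at a=3/2 m (b=L-a=9/2):
  M_3 = R_Ax - M_A - M₀  [x>a] with R_A=15/16, M_A=-15/16 = (15/16)·(12/5) - (-15/16) - 5 = -29/16 kN·m
Superposition: M = Σ M_i = 22583/2000 kN·m ≈ 11.291500 kN·m

M(12/5) = 22583/2000 kN·m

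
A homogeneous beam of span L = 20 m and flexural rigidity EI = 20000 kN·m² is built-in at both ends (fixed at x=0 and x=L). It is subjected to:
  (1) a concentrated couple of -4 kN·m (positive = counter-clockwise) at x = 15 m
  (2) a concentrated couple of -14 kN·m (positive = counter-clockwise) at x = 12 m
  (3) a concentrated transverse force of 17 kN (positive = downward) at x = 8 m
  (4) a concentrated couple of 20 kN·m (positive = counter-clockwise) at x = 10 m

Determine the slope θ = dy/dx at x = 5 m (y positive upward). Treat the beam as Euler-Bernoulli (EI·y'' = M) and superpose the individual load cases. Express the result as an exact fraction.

θ(5) = -8009/1600000 rad

Load 1 — applied couple M₀=-4 kN·m at a=15 m (b=L-a=5):
  θ_1 = (R_Ax²/2 - M_Ax)/EI  [x≤a] with R_A=-9/40, M_A=-5/4 = ((-9/40)·5²/2 - (-5/4)·5)/20000 = 11/64000 rad
Load 2 — applied couple M₀=-14 kN·m at a=12 m (b=L-a=8):
  θ_2 = (R_Ax²/2 - M_Ax)/EI  [x≤a] with R_A=-126/125, M_A=-112/25 = ((-126/125)·5²/2 - (-112/25)·5)/20000 = 49/100000 rad
Load 3 — point force P=17 kN at a=8 m (b=L-a=12):
  θ_3 = -Pb²x(2aL-(3a+b)x)/(2L³EI)  [x≤a] = -17·12²·5·(2·8·20-(3·8+12)·5)/(2·20³·20000) = -1071/200000 rad
Load 4 — applied couple M₀=20 kN·m at a=10 m (b=L-a=10):
  θ_4 = (R_Ax²/2 - M_Ax)/EI  [x≤a] with R_A=3/2, M_A=5 = ((3/2)·5²/2 - 5·5)/20000 = -1/3200 rad
Superposition: θ = Σ θ_i = -8009/1600000 rad ≈ -0.005006 rad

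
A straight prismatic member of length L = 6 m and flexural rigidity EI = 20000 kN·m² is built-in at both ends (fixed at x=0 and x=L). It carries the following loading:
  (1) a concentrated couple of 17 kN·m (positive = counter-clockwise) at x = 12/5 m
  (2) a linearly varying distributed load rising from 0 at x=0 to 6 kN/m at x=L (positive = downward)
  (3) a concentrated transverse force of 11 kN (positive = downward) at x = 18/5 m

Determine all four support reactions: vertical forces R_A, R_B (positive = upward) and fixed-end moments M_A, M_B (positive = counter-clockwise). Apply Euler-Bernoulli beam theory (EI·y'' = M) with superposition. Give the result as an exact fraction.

Load 1 — applied couple M₀=17 kN·m at a=12/5 m (b=L-a=18/5):
  R_A = 6M₀ab/L³ = 6·17·(12/5)·(18/5)/6³ = 102/25 kN
  M_A = M₀b(2a-b)/L² = 17·(18/5)·(2·(12/5)-(18/5))/6² = 51/25 kN·m
  R_B = -6M₀ab/L³ = -6·17·(12/5)·(18/5)/6³ = -102/25 kN
  M_B = M₀a(2b-a)/L² = 17·(12/5)·(2·(18/5)-(12/5))/6² = 136/25 kN·m
Load 2 — triangular load w₀=6 kN/m (0→w₀ over full span):
  R_A = 3w₀L/20 = 3·6·6/20 = 27/5 kN
  M_A = w₀L²/30 = 6·6²/30 = 36/5 kN·m
  R_B = 7w₀L/20 = 7·6·6/20 = 63/5 kN
  M_B = -w₀L²/20 = -6·6²/20 = -54/5 kN·m
Load 3 — point force P=11 kN at a=18/5 m (b=L-a=12/5):
  R_A = Pb²(3a+b)/L³ = 11·(12/5)²·(3·(18/5)+(12/5))/6³ = 484/125 kN
  M_A = Pab²/L² = 11·(18/5)·(12/5)²/6² = 792/125 kN·m
  R_B = Pa²(a+3b)/L³ = 11·(18/5)²·((18/5)+3·(12/5))/6³ = 891/125 kN
  M_B = -Pa²b/L² = -11·(18/5)²·(12/5)/6² = -1188/125 kN·m
Superposition: R_A = 1669/125 kN, M_A = 1947/125 kN·m, R_B = 1956/125 kN, M_B = -1858/125 kN·m

R_A = 1669/125 kN, M_A = 1947/125 kN·m, R_B = 1956/125 kN, M_B = -1858/125 kN·m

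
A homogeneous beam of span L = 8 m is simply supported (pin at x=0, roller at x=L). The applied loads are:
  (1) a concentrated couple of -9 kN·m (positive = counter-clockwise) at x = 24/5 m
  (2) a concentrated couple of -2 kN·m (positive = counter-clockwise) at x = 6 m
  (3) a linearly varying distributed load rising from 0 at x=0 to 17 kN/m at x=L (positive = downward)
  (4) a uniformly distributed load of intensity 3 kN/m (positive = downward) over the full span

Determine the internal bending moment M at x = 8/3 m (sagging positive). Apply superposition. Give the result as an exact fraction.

Load 1 — applied couple M₀=-9 kN·m at a=24/5 m (b=L-a=16/5):
  M_1 = M₀x/L  [x≤a] = (-9)·(8/3)/8 = -3 kN·m
Load 2 — applied couple M₀=-2 kN·m at a=6 m (b=L-a=2):
  M_2 = M₀x/L  [x≤a] = (-2)·(8/3)/8 = -2/3 kN·m
Load 3 — triangular load w₀=17 kN/m (0→w₀ over full span):
  M_3 = w₀Lx/6 - w₀x³/(6L) = 17·8·(8/3)/6 - 17·(8/3)³/(6·8) = 4352/81 kN·m
Load 4 — uniform load w=3 kN/m over full span:
  M_4 = wx(L-x)/2 = 3·(8/3)·(8-(8/3))/2 = 64/3 kN·m
Superposition: M = Σ M_i = 5783/81 kN·m ≈ 71.395062 kN·m

M(8/3) = 5783/81 kN·m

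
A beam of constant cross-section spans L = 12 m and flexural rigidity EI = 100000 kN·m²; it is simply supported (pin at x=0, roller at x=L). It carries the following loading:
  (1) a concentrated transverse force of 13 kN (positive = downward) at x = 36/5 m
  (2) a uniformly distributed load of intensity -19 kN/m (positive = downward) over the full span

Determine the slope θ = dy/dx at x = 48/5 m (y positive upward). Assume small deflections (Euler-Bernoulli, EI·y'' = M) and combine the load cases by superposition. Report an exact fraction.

θ(48/5) = -3852/390625 rad

Load 1 — point force P=13 kN at a=36/5 m (b=L-a=24/5):
  θ_1 = -Pa(2L²-6Lx+3x²+a²)/(6LEI)  [x>a] = -13·(36/5)·(2·12²-6·12·(48/5)+3·(48/5)²+(36/5)²)/(6·12·100000) = 1521/1562500 rad
Load 2 — uniform load w=-19 kN/m over full span:
  θ_2 = -w(L³-6Lx²+4x³)/(24EI) = -(-19)·(12³-6·12·(48/5)²+4·(48/5)³)/(24·100000) = -16929/1562500 rad
Superposition: θ = Σ θ_i = -3852/390625 rad ≈ -0.009861 rad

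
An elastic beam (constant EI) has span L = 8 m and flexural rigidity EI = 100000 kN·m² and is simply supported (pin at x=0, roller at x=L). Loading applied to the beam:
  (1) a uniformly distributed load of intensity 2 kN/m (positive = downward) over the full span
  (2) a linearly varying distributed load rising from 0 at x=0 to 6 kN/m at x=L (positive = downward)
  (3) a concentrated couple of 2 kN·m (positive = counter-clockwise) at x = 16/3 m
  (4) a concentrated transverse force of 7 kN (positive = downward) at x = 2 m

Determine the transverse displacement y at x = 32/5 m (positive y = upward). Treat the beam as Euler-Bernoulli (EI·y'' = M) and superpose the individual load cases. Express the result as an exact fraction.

Load 1 — uniform load w=2 kN/m over full span:
  y_1 = -wx(L³-2Lx²+x³)/(24EI) = -2·(32/5)·(8³-2·8·(32/5)²+(32/5)³)/(24·100000) = -3712/5859375 m
Load 2 — triangular load w₀=6 kN/m (0→w₀ over full span):
  y_2 = -w₀x(7L⁴-10L²x²+3x⁴)/(360LEI) = -6·(32/5)·(7·8⁴-10·8²·(32/5)²+3·(32/5)⁴)/(360·8·100000) = -48768/48828125 m
Load 3 — applied couple M₀=2 kN·m at a=16/3 m (b=L-a=8/3):
  y_3 = (M₀x³/(6L)-M₀(x-a)²/2+C₁x)/EI  [x>a] with C₁=M₀(3b²-L²)/(6L)=-16/9 = (2·(32/5)³/(6·8)-2·((32/5)-(16/3))²/2+(-16/9)·(32/5))/100000 = -56/3515625 m
Load 4 — point force P=7 kN at a=2 m (b=L-a=6):
  y_4 = -Pa(L-x)(2Lx-a²-x²)/(6LEI)  [x>a] = -7·2·(8-(32/5))·(2·8·(32/5)-2²-(32/5)²)/(6·8·100000) = -2513/9375000 m
Superposition: y = Σ y_i = -6736871/3515625000 m ≈ -0.001916 m

y(32/5) = -6736871/3515625000 m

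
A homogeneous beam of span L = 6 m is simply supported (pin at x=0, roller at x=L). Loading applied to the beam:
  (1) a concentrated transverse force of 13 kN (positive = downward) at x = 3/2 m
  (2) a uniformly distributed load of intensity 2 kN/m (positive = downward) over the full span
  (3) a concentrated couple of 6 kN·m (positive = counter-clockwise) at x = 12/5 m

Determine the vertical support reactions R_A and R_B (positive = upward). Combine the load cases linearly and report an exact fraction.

Load 1 — point force P=13 kN at a=3/2 m (b=L-a=9/2):
  R_A = Pb/L = 13·(9/2)/6 = 39/4 kN
  R_B = Pa/L = 13·(3/2)/6 = 13/4 kN
Load 2 — uniform load w=2 kN/m over full span:
  R_A = wL/2 = 2·6/2 = 6 kN
  R_B = wL/2 = 2·6/2 = 6 kN
Load 3 — applied couple M₀=6 kN·m at a=12/5 m (b=L-a=18/5):
  R_A = M₀/L = 6/6 = 1 kN
  R_B = -M₀/L = -6/6 = -1 kN
Superposition: R_A = 67/4 kN, R_B = 33/4 kN

R_A = 67/4 kN, R_B = 33/4 kN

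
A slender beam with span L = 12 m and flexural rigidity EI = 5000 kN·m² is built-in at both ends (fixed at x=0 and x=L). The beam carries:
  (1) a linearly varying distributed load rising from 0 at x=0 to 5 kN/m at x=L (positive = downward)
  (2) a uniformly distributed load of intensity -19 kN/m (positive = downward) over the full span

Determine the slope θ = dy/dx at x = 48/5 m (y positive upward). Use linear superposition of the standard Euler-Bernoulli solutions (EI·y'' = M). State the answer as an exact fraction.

Load 1 — triangular load w₀=5 kN/m (0→w₀ over full span):
  θ_1 = -w₀(2x(L-x)(L-2x)(x+2L)+x²(L-x)²)/(120LEI) = -5·(2·(48/5)·(12-(48/5))·(12-2·(48/5))·((48/5)+2·12)+(48/5)²·(12-(48/5))²)/(120·12·5000) = 576/78125 rad
Load 2 — uniform load w=-19 kN/m over full span:
  θ_2 = -wx(L-x)(L-2x)/(12EI) = -(-19)·(48/5)·(12-(48/5))·(12-2·(48/5))/(12·5000) = -4104/78125 rad
Superposition: θ = Σ θ_i = -3528/78125 rad ≈ -0.045158 rad

θ(48/5) = -3528/78125 rad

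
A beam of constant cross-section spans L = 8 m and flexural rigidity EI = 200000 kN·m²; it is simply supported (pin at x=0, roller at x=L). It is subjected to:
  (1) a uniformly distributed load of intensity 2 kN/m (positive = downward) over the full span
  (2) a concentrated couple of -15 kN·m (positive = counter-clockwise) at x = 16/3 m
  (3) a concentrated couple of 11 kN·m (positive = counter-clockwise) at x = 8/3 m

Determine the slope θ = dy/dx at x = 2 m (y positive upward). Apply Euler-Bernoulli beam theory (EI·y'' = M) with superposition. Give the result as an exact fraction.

θ(2) = -109/1800000 rad

Load 1 — uniform load w=2 kN/m over full span:
  θ_1 = -w(L³-6Lx²+4x³)/(24EI) = -2·(8³-6·8·2²+4·2³)/(24·200000) = -11/75000 rad
Load 2 — applied couple M₀=-15 kN·m at a=16/3 m (b=L-a=8/3):
  θ_2 = (M₀x²/(2L)+C₁)/EI  [x≤a] with C₁=M₀(3b²-L²)/(6L)=40/3 = ((-15)·2²/(2·8)+(40/3))/200000 = 23/480000 rad
Load 3 — applied couple M₀=11 kN·m at a=8/3 m (b=L-a=16/3):
  θ_3 = (M₀x²/(2L)+C₁)/EI  [x≤a] with C₁=M₀(3b²-L²)/(6L)=44/9 = (11·2²/(2·8)+(44/9))/200000 = 11/288000 rad
Superposition: θ = Σ θ_i = -109/1800000 rad ≈ -0.000061 rad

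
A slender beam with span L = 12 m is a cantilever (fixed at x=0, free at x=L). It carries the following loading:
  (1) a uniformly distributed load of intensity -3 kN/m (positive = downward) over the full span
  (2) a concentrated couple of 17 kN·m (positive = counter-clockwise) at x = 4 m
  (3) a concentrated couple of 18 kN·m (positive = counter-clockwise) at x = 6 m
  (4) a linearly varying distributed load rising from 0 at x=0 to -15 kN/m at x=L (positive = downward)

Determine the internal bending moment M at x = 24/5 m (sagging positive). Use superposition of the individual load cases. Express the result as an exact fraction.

Load 1 — uniform load w=-3 kN/m over full span:
  M_1 = -w(L-x)²/2 = -(-3)·(12-(24/5))²/2 = 1944/25 kN·m
Load 2 — applied couple M₀=17 kN·m at a=4 m (b=L-a=8):
  M_2 = 0  [x>a] = 0 kN·m
Load 3 — applied couple M₀=18 kN·m at a=6 m (b=L-a=6):
  M_3 = M₀  [x≤a] = 18 = 18 kN·m
Load 4 — triangular load w₀=-15 kN/m (0→w₀ over full span):
  M_4 = w₀Lx/2 - w₀L²/3 - w₀x³/(6L) = (-15)·12·(24/5)/2 - (-15)·12²/3 - (-15)·(24/5)³/(6·12) = 7776/25 kN·m
Superposition: M = Σ M_i = 2034/5 kN·m ≈ 406.800000 kN·m

M(24/5) = 2034/5 kN·m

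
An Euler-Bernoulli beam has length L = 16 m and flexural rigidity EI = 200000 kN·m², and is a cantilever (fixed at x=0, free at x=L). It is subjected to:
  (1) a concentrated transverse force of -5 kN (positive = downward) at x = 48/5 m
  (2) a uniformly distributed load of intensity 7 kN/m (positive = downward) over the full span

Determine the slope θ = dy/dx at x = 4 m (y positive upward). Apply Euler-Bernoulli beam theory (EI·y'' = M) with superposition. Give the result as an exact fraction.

θ(4) = -979/75000 rad

Load 1 — point force P=-5 kN at a=48/5 m (b=L-a=32/5):
  θ_1 = -Px(2a-x)/(2EI)  [x≤a] = -(-5)·4·(2·(48/5)-4)/(2·200000) = 19/25000 rad
Load 2 — uniform load w=7 kN/m over full span:
  θ_2 = -wx(x²-3Lx+3L²)/(6EI) = -7·4·(4²-3·16·4+3·16²)/(6·200000) = -259/18750 rad
Superposition: θ = Σ θ_i = -979/75000 rad ≈ -0.013053 rad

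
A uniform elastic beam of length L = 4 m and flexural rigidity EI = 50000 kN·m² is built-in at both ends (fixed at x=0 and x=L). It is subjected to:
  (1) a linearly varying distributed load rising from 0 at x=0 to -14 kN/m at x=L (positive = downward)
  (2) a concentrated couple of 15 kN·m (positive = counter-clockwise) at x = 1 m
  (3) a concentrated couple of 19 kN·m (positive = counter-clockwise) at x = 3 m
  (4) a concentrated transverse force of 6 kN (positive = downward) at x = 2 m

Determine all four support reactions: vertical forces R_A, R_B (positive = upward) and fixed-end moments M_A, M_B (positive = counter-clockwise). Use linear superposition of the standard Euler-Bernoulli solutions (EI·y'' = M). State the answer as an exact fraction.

Load 1 — triangular load w₀=-14 kN/m (0→w₀ over full span):
  R_A = 3w₀L/20 = 3·(-14)·4/20 = -42/5 kN
  M_A = w₀L²/30 = (-14)·4²/30 = -112/15 kN·m
  R_B = 7w₀L/20 = 7·(-14)·4/20 = -98/5 kN
  M_B = -w₀L²/20 = -(-14)·4²/20 = 56/5 kN·m
Load 2 — applied couple M₀=15 kN·m at a=1 m (b=L-a=3):
  R_A = 6M₀ab/L³ = 6·15·1·3/4³ = 135/32 kN
  M_A = M₀b(2a-b)/L² = 15·3·(2·1-3)/4² = -45/16 kN·m
  R_B = -6M₀ab/L³ = -6·15·1·3/4³ = -135/32 kN
  M_B = M₀a(2b-a)/L² = 15·1·(2·3-1)/4² = 75/16 kN·m
Load 3 — applied couple M₀=19 kN·m at a=3 m (b=L-a=1):
  R_A = 6M₀ab/L³ = 6·19·3·1/4³ = 171/32 kN
  M_A = M₀b(2a-b)/L² = 19·1·(2·3-1)/4² = 95/16 kN·m
  R_B = -6M₀ab/L³ = -6·19·3·1/4³ = -171/32 kN
  M_B = M₀a(2b-a)/L² = 19·3·(2·1-3)/4² = -57/16 kN·m
Load 4 — point force P=6 kN at a=2 m (b=L-a=2):
  R_A = Pb²(3a+b)/L³ = 6·2²·(3·2+2)/4³ = 3 kN
  M_A = Pab²/L² = 6·2·2²/4² = 3 kN·m
  R_B = Pa²(a+3b)/L³ = 6·2²·(2+3·2)/4³ = 3 kN
  M_B = -Pa²b/L² = -6·2²·2/4² = -3 kN·m
Superposition: R_A = 333/80 kN, M_A = -161/120 kN·m, R_B = -2093/80 kN, M_B = 373/40 kN·m

R_A = 333/80 kN, M_A = -161/120 kN·m, R_B = -2093/80 kN, M_B = 373/40 kN·m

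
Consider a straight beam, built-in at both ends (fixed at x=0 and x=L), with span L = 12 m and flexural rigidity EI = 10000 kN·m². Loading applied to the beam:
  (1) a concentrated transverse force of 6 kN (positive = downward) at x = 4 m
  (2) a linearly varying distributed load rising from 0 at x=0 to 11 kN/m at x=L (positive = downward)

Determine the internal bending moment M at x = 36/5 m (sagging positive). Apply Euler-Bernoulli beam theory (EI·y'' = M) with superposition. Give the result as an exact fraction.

M(36/5) = 13076/375 kN·m

Load 1 — point force P=6 kN at a=4 m (b=L-a=8):
  M_1 = Pa²(a+3b)(L-x)/L³ - Pa²b/L²  [x>a] = 6·4²·(4+3·8)·(12-(36/5))/12³ - 6·4²·8/12² = 32/15 kN·m
Load 2 — triangular load w₀=11 kN/m (0→w₀ over full span):
  M_2 = 3w₀Lx/20 - w₀L²/30 - w₀x³/(6L) = 3·11·12·(36/5)/20 - 11·12²/30 - 11·(36/5)³/(6·12) = 4092/125 kN·m
Superposition: M = Σ M_i = 13076/375 kN·m ≈ 34.869333 kN·m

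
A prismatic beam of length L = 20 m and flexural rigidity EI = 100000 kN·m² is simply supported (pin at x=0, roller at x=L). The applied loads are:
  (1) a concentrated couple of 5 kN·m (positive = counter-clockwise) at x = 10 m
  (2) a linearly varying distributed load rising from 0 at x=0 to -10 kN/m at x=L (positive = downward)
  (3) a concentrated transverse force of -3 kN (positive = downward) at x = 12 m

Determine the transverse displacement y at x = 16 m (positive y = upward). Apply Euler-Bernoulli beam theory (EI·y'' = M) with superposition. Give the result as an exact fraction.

y(16) = 17011/250000 m

Load 1 — applied couple M₀=5 kN·m at a=10 m (b=L-a=10):
  y_1 = (M₀x³/(6L)-M₀(x-a)²/2+C₁x)/EI  [x>a] with C₁=M₀(3b²-L²)/(6L)=-25/6 = (5·16³/(6·20)-5·(16-10)²/2+(-25/6)·16)/100000 = 7/50000 m
Load 2 — triangular load w₀=-10 kN/m (0→w₀ over full span):
  y_2 = -w₀x(7L⁴-10L²x²+3x⁴)/(360LEI) = -(-10)·16·(7·20⁴-10·20²·16²+3·16⁴)/(360·20·100000) = 1016/15625 m
Load 3 — point force P=-3 kN at a=12 m (b=L-a=8):
  y_3 = -Pa(L-x)(2Lx-a²-x²)/(6LEI)  [x>a] = -(-3)·12·(20-16)·(2·20·16-12²-16²)/(6·20·100000) = 9/3125 m
Superposition: y = Σ y_i = 17011/250000 m ≈ 0.068044 m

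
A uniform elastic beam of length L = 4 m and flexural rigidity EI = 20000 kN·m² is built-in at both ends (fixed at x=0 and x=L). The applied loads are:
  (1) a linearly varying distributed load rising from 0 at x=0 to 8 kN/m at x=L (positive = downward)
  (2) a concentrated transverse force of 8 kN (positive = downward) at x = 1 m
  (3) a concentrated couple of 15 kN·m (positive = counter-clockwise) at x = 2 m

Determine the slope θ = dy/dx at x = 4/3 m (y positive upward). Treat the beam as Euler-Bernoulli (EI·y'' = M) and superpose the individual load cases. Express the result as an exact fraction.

Load 1 — triangular load w₀=8 kN/m (0→w₀ over full span):
  θ_1 = -w₀(2x(L-x)(L-2x)(x+2L)+x²(L-x)²)/(120LEI) = -8·(2·(4/3)·(4-(4/3))·(4-2·(4/3))·((4/3)+2·4)+(4/3)²·(4-(4/3))²)/(120·4·20000) = -64/759375 rad
Load 2 — point force P=8 kN at a=1 m (b=L-a=3):
  θ_2 = Pa²(L-x)(2bL-(3b+a)(L-x))/(2L³EI)  [x>a] = 8·1²·(4-(4/3))·(2·3·4-(3·3+1)·(4-(4/3)))/(2·4³·20000) = -1/45000 rad
Load 3 — applied couple M₀=15 kN·m at a=2 m (b=L-a=2):
  θ_3 = (R_Ax²/2 - M_Ax)/EI  [x≤a] with R_A=45/8, M_A=15/4 = ((45/8)·(4/3)²/2 - (15/4)·(4/3))/20000 = 0 rad
Superposition: θ = Σ θ_i = -647/6075000 rad ≈ -0.000107 rad

θ(4/3) = -647/6075000 rad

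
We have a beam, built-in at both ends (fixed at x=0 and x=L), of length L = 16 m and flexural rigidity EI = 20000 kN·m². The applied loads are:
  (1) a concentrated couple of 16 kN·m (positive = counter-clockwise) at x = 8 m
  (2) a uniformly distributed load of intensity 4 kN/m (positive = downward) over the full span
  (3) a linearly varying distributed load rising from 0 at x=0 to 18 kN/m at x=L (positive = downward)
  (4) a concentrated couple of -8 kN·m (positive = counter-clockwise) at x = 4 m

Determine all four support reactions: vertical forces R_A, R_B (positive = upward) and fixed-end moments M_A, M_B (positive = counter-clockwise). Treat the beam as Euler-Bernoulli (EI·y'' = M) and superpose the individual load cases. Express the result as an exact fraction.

R_A = 6091/80 kN, M_A = 7333/30 kN·m, R_B = 10549/80 kN, M_B = -9427/30 kN·m

Load 1 — applied couple M₀=16 kN·m at a=8 m (b=L-a=8):
  R_A = 6M₀ab/L³ = 6·16·8·8/16³ = 3/2 kN
  M_A = M₀b(2a-b)/L² = 16·8·(2·8-8)/16² = 4 kN·m
  R_B = -6M₀ab/L³ = -6·16·8·8/16³ = -3/2 kN
  M_B = M₀a(2b-a)/L² = 16·8·(2·8-8)/16² = 4 kN·m
Load 2 — uniform load w=4 kN/m over full span:
  R_A = wL/2 = 4·16/2 = 32 kN
  M_A = wL²/12 = 4·16²/12 = 256/3 kN·m
  R_B = wL/2 = 4·16/2 = 32 kN
  M_B = -wL²/12 = -4·16²/12 = -256/3 kN·m
Load 3 — triangular load w₀=18 kN/m (0→w₀ over full span):
  R_A = 3w₀L/20 = 3·18·16/20 = 216/5 kN
  M_A = w₀L²/30 = 18·16²/30 = 768/5 kN·m
  R_B = 7w₀L/20 = 7·18·16/20 = 504/5 kN
  M_B = -w₀L²/20 = -18·16²/20 = -1152/5 kN·m
Load 4 — applied couple M₀=-8 kN·m at a=4 m (b=L-a=12):
  R_A = 6M₀ab/L³ = 6·(-8)·4·12/16³ = -9/16 kN
  M_A = M₀b(2a-b)/L² = (-8)·12·(2·4-12)/16² = 3/2 kN·m
  R_B = -6M₀ab/L³ = -6·(-8)·4·12/16³ = 9/16 kN
  M_B = M₀a(2b-a)/L² = (-8)·4·(2·12-4)/16² = -5/2 kN·m
Superposition: R_A = 6091/80 kN, M_A = 7333/30 kN·m, R_B = 10549/80 kN, M_B = -9427/30 kN·m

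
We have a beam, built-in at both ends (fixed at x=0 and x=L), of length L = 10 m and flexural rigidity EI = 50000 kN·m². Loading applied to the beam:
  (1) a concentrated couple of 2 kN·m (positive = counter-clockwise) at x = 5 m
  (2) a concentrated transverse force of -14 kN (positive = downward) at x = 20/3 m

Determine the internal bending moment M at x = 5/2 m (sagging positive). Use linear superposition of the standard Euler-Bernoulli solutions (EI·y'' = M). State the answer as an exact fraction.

M(5/2) = 167/108 kN·m

Load 1 — applied couple M₀=2 kN·m at a=5 m (b=L-a=5):
  M_1 = R_Ax - M_A  [x≤a] with R_A=3/10, M_A=1/2 = (3/10)·(5/2) - (1/2) = 1/4 kN·m
Load 2 — point force P=-14 kN at a=20/3 m (b=L-a=10/3):
  M_2 = Pb²(3a+b)x/L³ - Pab²/L²  [x≤a] = (-14)·(10/3)²·(3·(20/3)+(10/3))·(5/2)/10³ - (-14)·(20/3)·(10/3)²/10² = 35/27 kN·m
Superposition: M = Σ M_i = 167/108 kN·m ≈ 1.546296 kN·m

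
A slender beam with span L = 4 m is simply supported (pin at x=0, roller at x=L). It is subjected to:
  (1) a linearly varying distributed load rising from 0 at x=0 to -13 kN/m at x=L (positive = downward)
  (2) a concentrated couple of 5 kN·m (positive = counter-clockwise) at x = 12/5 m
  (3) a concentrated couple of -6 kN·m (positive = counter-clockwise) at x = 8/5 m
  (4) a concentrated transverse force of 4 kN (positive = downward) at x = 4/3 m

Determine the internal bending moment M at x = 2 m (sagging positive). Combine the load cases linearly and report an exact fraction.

M(2) = -29/6 kN·m

Load 1 — triangular load w₀=-13 kN/m (0→w₀ over full span):
  M_1 = w₀Lx/6 - w₀x³/(6L) = (-13)·4·2/6 - (-13)·2³/(6·4) = -13 kN·m
Load 2 — applied couple M₀=5 kN·m at a=12/5 m (b=L-a=8/5):
  M_2 = M₀x/L  [x≤a] = 5·2/4 = 5/2 kN·m
Load 3 — applied couple M₀=-6 kN·m at a=8/5 m (b=L-a=12/5):
  M_3 = M₀x/L - M₀  [x>a] = (-6)·2/4 - (-6) = 3 kN·m
Load 4 — point force P=4 kN at a=4/3 m (b=L-a=8/3):
  M_4 = Pa(L-x)/L  [x>a] = 4·(4/3)·(4-2)/4 = 8/3 kN·m
Superposition: M = Σ M_i = -29/6 kN·m ≈ -4.833333 kN·m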